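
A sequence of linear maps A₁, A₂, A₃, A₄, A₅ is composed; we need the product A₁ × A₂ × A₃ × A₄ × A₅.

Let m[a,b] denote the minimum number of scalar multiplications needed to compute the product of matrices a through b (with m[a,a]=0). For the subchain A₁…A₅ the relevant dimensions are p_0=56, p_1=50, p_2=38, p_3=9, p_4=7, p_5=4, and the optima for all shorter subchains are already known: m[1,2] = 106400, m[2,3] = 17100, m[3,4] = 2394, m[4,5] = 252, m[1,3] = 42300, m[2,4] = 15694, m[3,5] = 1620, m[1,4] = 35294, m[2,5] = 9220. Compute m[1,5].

20420

m[1,5] = min over k∈[1,4] of m[1,k]+m[k+1,5]+p_{0}·p_k·p_{5}.
k=1: 0 + 9220 + 56·50·4 = 20420; k=2: 106400 + 1620 + 56·38·4 = 116532; k=3: 42300 + 252 + 56·9·4 = 44568; k=4: 35294 + 0 + 56·7·4 = 36862.
Minimum: 20420 at k=1.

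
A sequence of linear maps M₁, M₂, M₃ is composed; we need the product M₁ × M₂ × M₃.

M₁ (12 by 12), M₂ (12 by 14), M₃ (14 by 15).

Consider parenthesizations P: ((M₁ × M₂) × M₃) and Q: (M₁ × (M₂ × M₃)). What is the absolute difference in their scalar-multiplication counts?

Order P = ((M₁ × M₂) × M₃): (M₁ × M₂): 12×12 by 12×14 → 12×14, cost 12·12·14 = 2016; ((M₁ × M₂) × M₃): 12×14 by 14×15 → 12×15, cost 12·14·15 = 2520; cumulative 4536. Total 4536.
Order Q = (M₁ × (M₂ × M₃)): (M₂ × M₃): 12×14 by 14×15 → 12×15, cost 12·14·15 = 2520; (M₁ × (M₂ × M₃)): 12×12 by 12×15 → 12×15, cost 12·12·15 = 2160; cumulative 4680. Total 4680.
Difference: |4536 − 4680| = 144.

144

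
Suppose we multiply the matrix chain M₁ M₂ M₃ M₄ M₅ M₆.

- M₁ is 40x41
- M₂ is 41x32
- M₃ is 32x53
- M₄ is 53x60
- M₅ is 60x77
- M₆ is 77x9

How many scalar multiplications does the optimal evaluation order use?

112032

Adjacent pairs: M₁M₂ = 40·41·32 = 52480; M₂M₃ = 41·32·53 = 69536; M₃M₄ = 32·53·60 = 101760; M₄M₅ = 53·60·77 = 244860; M₅M₆ = 60·77·9 = 41580.
Length 3: M₁..M₃: k=1: 0+69536+40·41·53=156456; k=2: 52480+0+40·32·53=120320 → min 120320 | M₂..M₄: k=2: 0+101760+41·32·60=180480; k=3: 69536+0+41·53·60=199916 → min 180480 | M₃..M₅: k=3: 0+244860+32·53·77=375452; k=4: 101760+0+32·60·77=249600 → min 249600 | M₄..M₆: k=4: 0+41580+53·60·9=70200; k=5: 244860+0+53·77·9=281589 → min 70200.
Length 4: M₁..M₄: k=1: 0+180480+40·41·60=278880; k=2: 52480+101760+40·32·60=231040; k=3: 120320+0+40·53·60=247520 → min 231040 | M₂..M₅: k=2: 0+249600+41·32·77=350624; k=3: 69536+244860+41·53·77=481717; k=4: 180480+0+41·60·77=369900 → min 350624 | M₃..M₆: k=3: 0+70200+32·53·9=85464; k=4: 101760+41580+32·60·9=160620; k=5: 249600+0+32·77·9=271776 → min 85464.
Length 5: M₁..M₅: k=1: 0+350624+40·41·77=476904; k=2: 52480+249600+40·32·77=400640; k=3: 120320+244860+40·53·77=528420; k=4: 231040+0+40·60·77=415840 → min 400640 | M₂..M₆: k=2: 0+85464+41·32·9=97272; k=3: 69536+70200+41·53·9=159293; k=4: 180480+41580+41·60·9=244200; k=5: 350624+0+41·77·9=379037 → min 97272.
Length 6: M₁..M₆: k=1: 0+97272+40·41·9=112032; k=2: 52480+85464+40·32·9=149464; k=3: 120320+70200+40·53·9=209600; k=4: 231040+41580+40·60·9=294220; k=5: 400640+0+40·77·9=428360 → min 112032.
Optimal order: (M₁ (M₂ (M₃ (M₄ (M₅ M₆))))) with cost 112032.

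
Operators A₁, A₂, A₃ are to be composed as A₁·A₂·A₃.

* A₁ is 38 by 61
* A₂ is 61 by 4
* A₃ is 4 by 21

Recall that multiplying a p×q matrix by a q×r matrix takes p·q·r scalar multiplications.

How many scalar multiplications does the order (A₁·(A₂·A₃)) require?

53802

(A₂·A₃): 61×4 by 4×21 → 61×21, cost 61·4·21 = 5124
(A₁·(A₂·A₃)): 38×61 by 61×21 → 38×21, cost 38·61·21 = 48678; cumulative 53802
Total: 53802 scalar multiplications.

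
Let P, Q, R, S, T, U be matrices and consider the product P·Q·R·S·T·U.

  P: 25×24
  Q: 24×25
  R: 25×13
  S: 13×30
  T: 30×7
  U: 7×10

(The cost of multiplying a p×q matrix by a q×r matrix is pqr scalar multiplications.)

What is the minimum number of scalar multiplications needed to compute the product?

15155

Adjacent pairs: PQ = 25·24·25 = 15000; QR = 24·25·13 = 7800; RS = 25·13·30 = 9750; ST = 13·30·7 = 2730; TU = 30·7·10 = 2100.
Length 3: P..R: k=1: 0+7800+25·24·13=15600; k=2: 15000+0+25·25·13=23125 → min 15600 | Q..S: k=2: 0+9750+24·25·30=27750; k=3: 7800+0+24·13·30=17160 → min 17160 | R..T: k=3: 0+2730+25·13·7=5005; k=4: 9750+0+25·30·7=15000 → min 5005 | S..U: k=4: 0+2100+13·30·10=6000; k=5: 2730+0+13·7·10=3640 → min 3640.
Length 4: P..S: k=1: 0+17160+25·24·30=35160; k=2: 15000+9750+25·25·30=43500; k=3: 15600+0+25·13·30=25350 → min 25350 | Q..T: k=2: 0+5005+24·25·7=9205; k=3: 7800+2730+24·13·7=12714; k=4: 17160+0+24·30·7=22200 → min 9205 | R..U: k=3: 0+3640+25·13·10=6890; k=4: 9750+2100+25·30·10=19350; k=5: 5005+0+25·7·10=6755 → min 6755.
Length 5: P..T: k=1: 0+9205+25·24·7=13405; k=2: 15000+5005+25·25·7=24380; k=3: 15600+2730+25·13·7=20605; k=4: 25350+0+25·30·7=30600 → min 13405 | Q..U: k=2: 0+6755+24·25·10=12755; k=3: 7800+3640+24·13·10=14560; k=4: 17160+2100+24·30·10=26460; k=5: 9205+0+24·7·10=10885 → min 10885.
Length 6: P..U: k=1: 0+10885+25·24·10=16885; k=2: 15000+6755+25·25·10=28005; k=3: 15600+3640+25·13·10=22490; k=4: 25350+2100+25·30·10=34950; k=5: 13405+0+25·7·10=15155 → min 15155.
Optimal order: ((P·(Q·(R·(S·T))))·U) with cost 15155.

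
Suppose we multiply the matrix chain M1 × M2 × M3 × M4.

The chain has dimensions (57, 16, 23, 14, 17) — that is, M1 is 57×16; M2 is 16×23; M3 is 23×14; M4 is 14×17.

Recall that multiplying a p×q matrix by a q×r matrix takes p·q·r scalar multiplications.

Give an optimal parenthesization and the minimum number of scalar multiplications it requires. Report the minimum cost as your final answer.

24464

Adjacent pairs: M1M2 = 57·16·23 = 20976; M2M3 = 16·23·14 = 5152; M3M4 = 23·14·17 = 5474.
Length 3: M1..M3: k=1: 0+5152+57·16·14=17920; k=2: 20976+0+57·23·14=39330 → min 17920 | M2..M4: k=2: 0+5474+16·23·17=11730; k=3: 5152+0+16·14·17=8960 → min 8960.
Length 4: M1..M4: k=1: 0+8960+57·16·17=24464; k=2: 20976+5474+57·23·17=48737; k=3: 17920+0+57·14·17=31486 → min 24464.
Optimal parenthesization: (M1 × ((M2 × M3) × M4)) with cost 24464.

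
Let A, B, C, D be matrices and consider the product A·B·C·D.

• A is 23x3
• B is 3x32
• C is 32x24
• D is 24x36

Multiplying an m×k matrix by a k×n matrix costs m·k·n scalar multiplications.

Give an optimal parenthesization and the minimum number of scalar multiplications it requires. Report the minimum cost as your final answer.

Adjacent pairs: AB = 23·3·32 = 2208; BC = 3·32·24 = 2304; CD = 32·24·36 = 27648.
Length 3: A..C: k=1: 0+2304+23·3·24=3960; k=2: 2208+0+23·32·24=19872 → min 3960 | B..D: k=2: 0+27648+3·32·36=31104; k=3: 2304+0+3·24·36=4896 → min 4896.
Length 4: A..D: k=1: 0+4896+23·3·36=7380; k=2: 2208+27648+23·32·36=56352; k=3: 3960+0+23·24·36=23832 → min 7380.
Optimal parenthesization: (A·((B·C)·D)) with cost 7380.

7380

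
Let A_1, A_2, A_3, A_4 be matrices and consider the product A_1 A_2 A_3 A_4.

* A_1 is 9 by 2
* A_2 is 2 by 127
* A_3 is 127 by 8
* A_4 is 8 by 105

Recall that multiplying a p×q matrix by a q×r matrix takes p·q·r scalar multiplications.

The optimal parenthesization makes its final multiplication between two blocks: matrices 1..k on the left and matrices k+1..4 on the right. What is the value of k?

Adjacent pairs: A_1A_2 = 9·2·127 = 2286; A_2A_3 = 2·127·8 = 2032; A_3A_4 = 127·8·105 = 106680.
Length 3: A_1..A_3: k=1: 0+2032+9·2·8=2176; k=2: 2286+0+9·127·8=11430 → min 2176 | A_2..A_4: k=2: 0+106680+2·127·105=133350; k=3: 2032+0+2·8·105=3712 → min 3712.
Top-level splits: k=1: (A_1..A_1)·(A_2..A_4) → 0+3712+9·2·105 = 5602; k=2: (A_1..A_2)·(A_3..A_4) → 2286+106680+9·127·105 = 228981; k=3: (A_1..A_3)·(A_4..A_4) → 2176+0+9·8·105 = 9736.
Best split is after A_1, i.e. k = 1.

1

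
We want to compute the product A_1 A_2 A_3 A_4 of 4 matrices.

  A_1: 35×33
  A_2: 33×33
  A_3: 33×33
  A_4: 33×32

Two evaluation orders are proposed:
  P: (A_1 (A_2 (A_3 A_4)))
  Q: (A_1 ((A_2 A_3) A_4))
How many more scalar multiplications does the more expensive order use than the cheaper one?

Order P = (A_1 (A_2 (A_3 A_4))): (A_3 A_4): 33×33 by 33×32 → 33×32, cost 33·33·32 = 34848; (A_2 (A_3 A_4)): 33×33 by 33×32 → 33×32, cost 33·33·32 = 34848; cumulative 69696; (A_1 (A_2 (A_3 A_4))): 35×33 by 33×32 → 35×32, cost 35·33·32 = 36960; cumulative 106656. Total 106656.
Order Q = (A_1 ((A_2 A_3) A_4)): (A_2 A_3): 33×33 by 33×33 → 33×33, cost 33·33·33 = 35937; ((A_2 A_3) A_4): 33×33 by 33×32 → 33×32, cost 33·33·32 = 34848; cumulative 70785; (A_1 ((A_2 A_3) A_4)): 35×33 by 33×32 → 35×32, cost 35·33·32 = 36960; cumulative 107745. Total 107745.
Difference: |106656 − 107745| = 1089.

1089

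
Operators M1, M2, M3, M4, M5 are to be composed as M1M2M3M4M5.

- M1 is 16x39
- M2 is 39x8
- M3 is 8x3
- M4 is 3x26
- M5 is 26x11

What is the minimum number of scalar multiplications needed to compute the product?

Adjacent pairs: M1M2 = 16·39·8 = 4992; M2M3 = 39·8·3 = 936; M3M4 = 8·3·26 = 624; M4M5 = 3·26·11 = 858.
Length 3: M1..M3: k=1: 0+936+16·39·3=2808; k=2: 4992+0+16·8·3=5376 → min 2808 | M2..M4: k=2: 0+624+39·8·26=8736; k=3: 936+0+39·3·26=3978 → min 3978 | M3..M5: k=3: 0+858+8·3·11=1122; k=4: 624+0+8·26·11=2912 → min 1122.
Length 4: M1..M4: k=1: 0+3978+16·39·26=20202; k=2: 4992+624+16·8·26=8944; k=3: 2808+0+16·3·26=4056 → min 4056 | M2..M5: k=2: 0+1122+39·8·11=4554; k=3: 936+858+39·3·11=3081; k=4: 3978+0+39·26·11=15132 → min 3081.
Length 5: M1..M5: k=1: 0+3081+16·39·11=9945; k=2: 4992+1122+16·8·11=7522; k=3: 2808+858+16·3·11=4194; k=4: 4056+0+16·26·11=8632 → min 4194.
Optimal order: ((M1(M2M3))(M4M5)) with cost 4194.

4194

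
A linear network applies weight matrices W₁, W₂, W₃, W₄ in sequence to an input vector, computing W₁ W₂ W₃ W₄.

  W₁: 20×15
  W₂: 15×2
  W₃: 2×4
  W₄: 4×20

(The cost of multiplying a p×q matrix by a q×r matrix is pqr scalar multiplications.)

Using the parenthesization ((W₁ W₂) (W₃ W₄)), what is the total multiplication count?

1560

(W₁ W₂): 20×15 by 15×2 → 20×2, cost 20·15·2 = 600
(W₃ W₄): 2×4 by 4×20 → 2×20, cost 2·4·20 = 160
((W₁ W₂) (W₃ W₄)): 20×2 by 2×20 → 20×20, cost 20·2·20 = 800; cumulative 1560
Total: 1560 scalar multiplications.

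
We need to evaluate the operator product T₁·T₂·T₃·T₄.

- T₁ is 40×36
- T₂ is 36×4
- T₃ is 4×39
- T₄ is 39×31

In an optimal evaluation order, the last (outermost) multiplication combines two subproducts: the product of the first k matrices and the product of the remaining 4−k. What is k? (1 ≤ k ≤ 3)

2

Adjacent pairs: T₁T₂ = 40·36·4 = 5760; T₂T₃ = 36·4·39 = 5616; T₃T₄ = 4·39·31 = 4836.
Length 3: T₁..T₃: k=1: 0+5616+40·36·39=61776; k=2: 5760+0+40·4·39=12000 → min 12000 | T₂..T₄: k=2: 0+4836+36·4·31=9300; k=3: 5616+0+36·39·31=49140 → min 9300.
Top-level splits: k=1: (T₁..T₁)·(T₂..T₄) → 0+9300+40·36·31 = 53940; k=2: (T₁..T₂)·(T₃..T₄) → 5760+4836+40·4·31 = 15556; k=3: (T₁..T₃)·(T₄..T₄) → 12000+0+40·39·31 = 60360.
Best split is after T₂, i.e. k = 2.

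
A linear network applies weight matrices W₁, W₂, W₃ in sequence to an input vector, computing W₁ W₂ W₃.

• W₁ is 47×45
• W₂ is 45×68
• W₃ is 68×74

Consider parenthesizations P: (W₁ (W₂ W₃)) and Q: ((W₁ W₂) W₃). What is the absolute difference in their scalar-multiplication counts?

Order P = (W₁ (W₂ W₃)): (W₂ W₃): 45×68 by 68×74 → 45×74, cost 45·68·74 = 226440; (W₁ (W₂ W₃)): 47×45 by 45×74 → 47×74, cost 47·45·74 = 156510; cumulative 382950. Total 382950.
Order Q = ((W₁ W₂) W₃): (W₁ W₂): 47×45 by 45×68 → 47×68, cost 47·45·68 = 143820; ((W₁ W₂) W₃): 47×68 by 68×74 → 47×74, cost 47·68·74 = 236504; cumulative 380324. Total 380324.
Difference: |382950 − 380324| = 2626.

2626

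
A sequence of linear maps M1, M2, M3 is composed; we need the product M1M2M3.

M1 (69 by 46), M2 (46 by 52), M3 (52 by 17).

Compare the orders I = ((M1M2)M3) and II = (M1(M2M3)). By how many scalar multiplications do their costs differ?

Order I = ((M1M2)M3): (M1M2): 69×46 by 46×52 → 69×52, cost 69·46·52 = 165048; ((M1M2)M3): 69×52 by 52×17 → 69×17, cost 69·52·17 = 60996; cumulative 226044. Total 226044.
Order II = (M1(M2M3)): (M2M3): 46×52 by 52×17 → 46×17, cost 46·52·17 = 40664; (M1(M2M3)): 69×46 by 46×17 → 69×17, cost 69·46·17 = 53958; cumulative 94622. Total 94622.
Difference: |226044 − 94622| = 131422.

131422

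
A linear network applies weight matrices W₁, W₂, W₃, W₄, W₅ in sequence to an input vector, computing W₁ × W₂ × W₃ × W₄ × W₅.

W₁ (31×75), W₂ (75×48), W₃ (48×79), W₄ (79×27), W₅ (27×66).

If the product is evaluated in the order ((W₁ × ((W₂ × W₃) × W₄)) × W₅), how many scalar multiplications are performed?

(W₂ × W₃): 75×48 by 48×79 → 75×79, cost 75·48·79 = 284400
((W₂ × W₃) × W₄): 75×79 by 79×27 → 75×27, cost 75·79·27 = 159975; cumulative 444375
(W₁ × ((W₂ × W₃) × W₄)): 31×75 by 75×27 → 31×27, cost 31·75·27 = 62775; cumulative 507150
((W₁ × ((W₂ × W₃) × W₄)) × W₅): 31×27 by 27×66 → 31×66, cost 31·27·66 = 55242; cumulative 562392
Total: 562392 scalar multiplications.

562392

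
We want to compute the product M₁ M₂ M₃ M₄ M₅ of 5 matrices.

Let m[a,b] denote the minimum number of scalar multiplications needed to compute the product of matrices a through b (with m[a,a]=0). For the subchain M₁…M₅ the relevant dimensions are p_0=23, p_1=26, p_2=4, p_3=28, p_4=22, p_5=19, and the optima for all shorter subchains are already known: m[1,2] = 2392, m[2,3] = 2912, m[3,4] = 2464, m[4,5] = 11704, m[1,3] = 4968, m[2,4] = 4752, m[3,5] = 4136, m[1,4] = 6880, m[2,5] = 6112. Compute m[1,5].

m[1,5] = min over k∈[1,4] of m[1,k]+m[k+1,5]+p_{0}·p_k·p_{5}.
k=1: 0 + 6112 + 23·26·19 = 17474; k=2: 2392 + 4136 + 23·4·19 = 8276; k=3: 4968 + 11704 + 23·28·19 = 28908; k=4: 6880 + 0 + 23·22·19 = 16494.
Minimum: 8276 at k=2.

8276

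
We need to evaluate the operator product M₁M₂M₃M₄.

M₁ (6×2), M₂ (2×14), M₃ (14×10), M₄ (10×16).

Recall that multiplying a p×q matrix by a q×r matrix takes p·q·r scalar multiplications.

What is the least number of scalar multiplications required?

792

Adjacent pairs: M₁M₂ = 6·2·14 = 168; M₂M₃ = 2·14·10 = 280; M₃M₄ = 14·10·16 = 2240.
Length 3: M₁..M₃: k=1: 0+280+6·2·10=400; k=2: 168+0+6·14·10=1008 → min 400 | M₂..M₄: k=2: 0+2240+2·14·16=2688; k=3: 280+0+2·10·16=600 → min 600.
Length 4: M₁..M₄: k=1: 0+600+6·2·16=792; k=2: 168+2240+6·14·16=3752; k=3: 400+0+6·10·16=1360 → min 792.
Optimal order: (M₁((M₂M₃)M₄)) with cost 792.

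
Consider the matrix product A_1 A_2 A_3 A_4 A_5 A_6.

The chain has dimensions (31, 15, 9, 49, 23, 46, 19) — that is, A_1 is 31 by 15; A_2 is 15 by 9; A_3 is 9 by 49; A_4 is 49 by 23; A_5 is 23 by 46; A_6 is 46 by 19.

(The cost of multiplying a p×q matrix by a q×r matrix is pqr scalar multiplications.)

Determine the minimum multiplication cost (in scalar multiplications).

Adjacent pairs: A_1A_2 = 31·15·9 = 4185; A_2A_3 = 15·9·49 = 6615; A_3A_4 = 9·49·23 = 10143; A_4A_5 = 49·23·46 = 51842; A_5A_6 = 23·46·19 = 20102.
Length 3: A_1..A_3: k=1: 0+6615+31·15·49=29400; k=2: 4185+0+31·9·49=17856 → min 17856 | A_2..A_4: k=2: 0+10143+15·9·23=13248; k=3: 6615+0+15·49·23=23520 → min 13248 | A_3..A_5: k=3: 0+51842+9·49·46=72128; k=4: 10143+0+9·23·46=19665 → min 19665 | A_4..A_6: k=4: 0+20102+49·23·19=41515; k=5: 51842+0+49·46·19=94668 → min 41515.
Length 4: A_1..A_4: k=1: 0+13248+31·15·23=23943; k=2: 4185+10143+31·9·23=20745; k=3: 17856+0+31·49·23=52793 → min 20745 | A_2..A_5: k=2: 0+19665+15·9·46=25875; k=3: 6615+51842+15·49·46=92267; k=4: 13248+0+15·23·46=29118 → min 25875 | A_3..A_6: k=3: 0+41515+9·49·19=49894; k=4: 10143+20102+9·23·19=34178; k=5: 19665+0+9·46·19=27531 → min 27531.
Length 5: A_1..A_5: k=1: 0+25875+31·15·46=47265; k=2: 4185+19665+31·9·46=36684; k=3: 17856+51842+31·49·46=139572; k=4: 20745+0+31·23·46=53543 → min 36684 | A_2..A_6: k=2: 0+27531+15·9·19=30096; k=3: 6615+41515+15·49·19=62095; k=4: 13248+20102+15·23·19=39905; k=5: 25875+0+15·46·19=38985 → min 30096.
Length 6: A_1..A_6: k=1: 0+30096+31·15·19=38931; k=2: 4185+27531+31·9·19=37017; k=3: 17856+41515+31·49·19=88232; k=4: 20745+20102+31·23·19=54394; k=5: 36684+0+31·46·19=63778 → min 37017.
Optimal order: ((A_1 A_2) (((A_3 A_4) A_5) A_6)) with cost 37017.

37017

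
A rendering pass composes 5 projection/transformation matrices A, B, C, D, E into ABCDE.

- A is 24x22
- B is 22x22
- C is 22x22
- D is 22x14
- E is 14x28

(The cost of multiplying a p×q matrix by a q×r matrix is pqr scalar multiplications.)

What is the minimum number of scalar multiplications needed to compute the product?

30352

Adjacent pairs: AB = 24·22·22 = 11616; BC = 22·22·22 = 10648; CD = 22·22·14 = 6776; DE = 22·14·28 = 8624.
Length 3: A..C: k=1: 0+10648+24·22·22=22264; k=2: 11616+0+24·22·22=23232 → min 22264 | B..D: k=2: 0+6776+22·22·14=13552; k=3: 10648+0+22·22·14=17424 → min 13552 | C..E: k=3: 0+8624+22·22·28=22176; k=4: 6776+0+22·14·28=15400 → min 15400.
Length 4: A..D: k=1: 0+13552+24·22·14=20944; k=2: 11616+6776+24·22·14=25784; k=3: 22264+0+24·22·14=29656 → min 20944 | B..E: k=2: 0+15400+22·22·28=28952; k=3: 10648+8624+22·22·28=32824; k=4: 13552+0+22·14·28=22176 → min 22176.
Length 5: A..E: k=1: 0+22176+24·22·28=36960; k=2: 11616+15400+24·22·28=41800; k=3: 22264+8624+24·22·28=45672; k=4: 20944+0+24·14·28=30352 → min 30352.
Optimal order: ((A(B(CD)))E) with cost 30352.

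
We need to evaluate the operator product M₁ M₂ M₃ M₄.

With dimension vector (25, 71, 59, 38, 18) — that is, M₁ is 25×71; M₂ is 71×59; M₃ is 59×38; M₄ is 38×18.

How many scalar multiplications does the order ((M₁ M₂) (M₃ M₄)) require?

(M₁ M₂): 25×71 by 71×59 → 25×59, cost 25·71·59 = 104725
(M₃ M₄): 59×38 by 38×18 → 59×18, cost 59·38·18 = 40356
((M₁ M₂) (M₃ M₄)): 25×59 by 59×18 → 25×18, cost 25·59·18 = 26550; cumulative 171631
Total: 171631 scalar multiplications.

171631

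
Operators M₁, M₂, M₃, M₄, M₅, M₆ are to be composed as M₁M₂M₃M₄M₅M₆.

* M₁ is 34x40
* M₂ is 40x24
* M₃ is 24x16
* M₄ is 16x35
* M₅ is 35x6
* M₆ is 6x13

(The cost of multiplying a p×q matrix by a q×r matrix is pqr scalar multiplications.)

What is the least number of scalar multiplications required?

Adjacent pairs: M₁M₂ = 34·40·24 = 32640; M₂M₃ = 40·24·16 = 15360; M₃M₄ = 24·16·35 = 13440; M₄M₅ = 16·35·6 = 3360; M₅M₆ = 35·6·13 = 2730.
Length 3: M₁..M₃: k=1: 0+15360+34·40·16=37120; k=2: 32640+0+34·24·16=45696 → min 37120 | M₂..M₄: k=2: 0+13440+40·24·35=47040; k=3: 15360+0+40·16·35=37760 → min 37760 | M₃..M₅: k=3: 0+3360+24·16·6=5664; k=4: 13440+0+24·35·6=18480 → min 5664 | M₄..M₆: k=4: 0+2730+16·35·13=10010; k=5: 3360+0+16·6·13=4608 → min 4608.
Length 4: M₁..M₄: k=1: 0+37760+34·40·35=85360; k=2: 32640+13440+34·24·35=74640; k=3: 37120+0+34·16·35=56160 → min 56160 | M₂..M₅: k=2: 0+5664+40·24·6=11424; k=3: 15360+3360+40·16·6=22560; k=4: 37760+0+40·35·6=46160 → min 11424 | M₃..M₆: k=3: 0+4608+24·16·13=9600; k=4: 13440+2730+24·35·13=27090; k=5: 5664+0+24·6·13=7536 → min 7536.
Length 5: M₁..M₅: k=1: 0+11424+34·40·6=19584; k=2: 32640+5664+34·24·6=43200; k=3: 37120+3360+34·16·6=43744; k=4: 56160+0+34·35·6=63300 → min 19584 | M₂..M₆: k=2: 0+7536+40·24·13=20016; k=3: 15360+4608+40·16·13=28288; k=4: 37760+2730+40·35·13=58690; k=5: 11424+0+40·6·13=14544 → min 14544.
Length 6: M₁..M₆: k=1: 0+14544+34·40·13=32224; k=2: 32640+7536+34·24·13=50784; k=3: 37120+4608+34·16·13=48800; k=4: 56160+2730+34·35·13=74360; k=5: 19584+0+34·6·13=22236 → min 22236.
Optimal order: ((M₁(M₂(M₃(M₄M₅))))M₆) with cost 22236.

22236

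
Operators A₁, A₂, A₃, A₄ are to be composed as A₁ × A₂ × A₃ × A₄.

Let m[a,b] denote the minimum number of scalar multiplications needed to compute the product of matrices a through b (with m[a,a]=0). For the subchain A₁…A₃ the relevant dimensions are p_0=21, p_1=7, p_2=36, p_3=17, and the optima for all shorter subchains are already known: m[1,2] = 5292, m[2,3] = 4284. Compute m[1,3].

6783

m[1,3] = min over k∈[1,2] of m[1,k]+m[k+1,3]+p_{0}·p_k·p_{3}.
k=1: 0 + 4284 + 21·7·17 = 6783; k=2: 5292 + 0 + 21·36·17 = 18144.
Minimum: 6783 at k=1.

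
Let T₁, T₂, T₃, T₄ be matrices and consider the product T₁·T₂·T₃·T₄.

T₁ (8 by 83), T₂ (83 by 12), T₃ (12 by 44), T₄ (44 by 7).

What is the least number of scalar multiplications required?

Adjacent pairs: T₁T₂ = 8·83·12 = 7968; T₂T₃ = 83·12·44 = 43824; T₃T₄ = 12·44·7 = 3696.
Length 3: T₁..T₃: k=1: 0+43824+8·83·44=73040; k=2: 7968+0+8·12·44=12192 → min 12192 | T₂..T₄: k=2: 0+3696+83·12·7=10668; k=3: 43824+0+83·44·7=69388 → min 10668.
Length 4: T₁..T₄: k=1: 0+10668+8·83·7=15316; k=2: 7968+3696+8·12·7=12336; k=3: 12192+0+8·44·7=14656 → min 12336.
Optimal order: ((T₁·T₂)·(T₃·T₄)) with cost 12336.

12336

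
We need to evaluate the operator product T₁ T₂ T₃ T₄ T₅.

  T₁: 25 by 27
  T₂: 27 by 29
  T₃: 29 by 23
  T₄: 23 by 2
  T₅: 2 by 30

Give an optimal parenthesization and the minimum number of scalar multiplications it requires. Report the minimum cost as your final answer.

Adjacent pairs: T₁T₂ = 25·27·29 = 19575; T₂T₃ = 27·29·23 = 18009; T₃T₄ = 29·23·2 = 1334; T₄T₅ = 23·2·30 = 1380.
Length 3: T₁..T₃: k=1: 0+18009+25·27·23=33534; k=2: 19575+0+25·29·23=36250 → min 33534 | T₂..T₄: k=2: 0+1334+27·29·2=2900; k=3: 18009+0+27·23·2=19251 → min 2900 | T₃..T₅: k=3: 0+1380+29·23·30=21390; k=4: 1334+0+29·2·30=3074 → min 3074.
Length 4: T₁..T₄: k=1: 0+2900+25·27·2=4250; k=2: 19575+1334+25·29·2=22359; k=3: 33534+0+25·23·2=34684 → min 4250 | T₂..T₅: k=2: 0+3074+27·29·30=26564; k=3: 18009+1380+27·23·30=38019; k=4: 2900+0+27·2·30=4520 → min 4520.
Length 5: T₁..T₅: k=1: 0+4520+25·27·30=24770; k=2: 19575+3074+25·29·30=44399; k=3: 33534+1380+25·23·30=52164; k=4: 4250+0+25·2·30=5750 → min 5750.
Optimal parenthesization: ((T₁ (T₂ (T₃ T₄))) T₅) with cost 5750.

5750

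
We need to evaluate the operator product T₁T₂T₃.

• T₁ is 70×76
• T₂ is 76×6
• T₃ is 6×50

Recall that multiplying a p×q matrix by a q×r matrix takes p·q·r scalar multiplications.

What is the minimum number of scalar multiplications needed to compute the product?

Order (T₁(T₂T₃)): (T₂T₃): 76×6 by 6×50 → 76×50, cost 76·6·50 = 22800; (T₁(T₂T₃)): 70×76 by 76×50 → 70×50, cost 70·76·50 = 266000; cumulative 288800. Total 288800.
Order ((T₁T₂)T₃): (T₁T₂): 70×76 by 76×6 → 70×6, cost 70·76·6 = 31920; ((T₁T₂)T₃): 70×6 by 6×50 → 70×50, cost 70·6·50 = 21000; cumulative 52920. Total 52920.
Minimum: 52920.

52920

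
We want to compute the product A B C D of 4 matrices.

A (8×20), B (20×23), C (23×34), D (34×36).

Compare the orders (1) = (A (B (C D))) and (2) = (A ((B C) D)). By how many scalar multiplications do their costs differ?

4592

Order (1) = (A (B (C D))): (C D): 23×34 by 34×36 → 23×36, cost 23·34·36 = 28152; (B (C D)): 20×23 by 23×36 → 20×36, cost 20·23·36 = 16560; cumulative 44712; (A (B (C D))): 8×20 by 20×36 → 8×36, cost 8·20·36 = 5760; cumulative 50472. Total 50472.
Order (2) = (A ((B C) D)): (B C): 20×23 by 23×34 → 20×34, cost 20·23·34 = 15640; ((B C) D): 20×34 by 34×36 → 20×36, cost 20·34·36 = 24480; cumulative 40120; (A ((B C) D)): 8×20 by 20×36 → 8×36, cost 8·20·36 = 5760; cumulative 45880. Total 45880.
Difference: |50472 − 45880| = 4592.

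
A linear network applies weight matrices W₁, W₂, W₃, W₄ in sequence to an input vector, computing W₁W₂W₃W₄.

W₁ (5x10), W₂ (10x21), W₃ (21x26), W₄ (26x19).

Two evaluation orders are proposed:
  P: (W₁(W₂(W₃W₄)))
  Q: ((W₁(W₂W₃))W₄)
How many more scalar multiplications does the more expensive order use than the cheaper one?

6084

Order P = (W₁(W₂(W₃W₄))): (W₃W₄): 21×26 by 26×19 → 21×19, cost 21·26·19 = 10374; (W₂(W₃W₄)): 10×21 by 21×19 → 10×19, cost 10·21·19 = 3990; cumulative 14364; (W₁(W₂(W₃W₄))): 5×10 by 10×19 → 5×19, cost 5·10·19 = 950; cumulative 15314. Total 15314.
Order Q = ((W₁(W₂W₃))W₄): (W₂W₃): 10×21 by 21×26 → 10×26, cost 10·21·26 = 5460; (W₁(W₂W₃)): 5×10 by 10×26 → 5×26, cost 5·10·26 = 1300; cumulative 6760; ((W₁(W₂W₃))W₄): 5×26 by 26×19 → 5×19, cost 5·26·19 = 2470; cumulative 9230. Total 9230.
Difference: |15314 − 9230| = 6084.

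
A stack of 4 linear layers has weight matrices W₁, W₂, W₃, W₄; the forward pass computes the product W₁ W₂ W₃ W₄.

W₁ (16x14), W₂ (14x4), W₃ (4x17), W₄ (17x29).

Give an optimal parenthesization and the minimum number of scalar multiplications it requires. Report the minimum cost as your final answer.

4724

Adjacent pairs: W₁W₂ = 16·14·4 = 896; W₂W₃ = 14·4·17 = 952; W₃W₄ = 4·17·29 = 1972.
Length 3: W₁..W₃: k=1: 0+952+16·14·17=4760; k=2: 896+0+16·4·17=1984 → min 1984 | W₂..W₄: k=2: 0+1972+14·4·29=3596; k=3: 952+0+14·17·29=7854 → min 3596.
Length 4: W₁..W₄: k=1: 0+3596+16·14·29=10092; k=2: 896+1972+16·4·29=4724; k=3: 1984+0+16·17·29=9872 → min 4724.
Optimal parenthesization: ((W₁ W₂) (W₃ W₄)) with cost 4724.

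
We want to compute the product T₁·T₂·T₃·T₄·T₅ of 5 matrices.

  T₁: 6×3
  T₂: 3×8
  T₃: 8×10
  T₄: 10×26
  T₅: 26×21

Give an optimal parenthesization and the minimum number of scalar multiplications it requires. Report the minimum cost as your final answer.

3036

Adjacent pairs: T₁T₂ = 6·3·8 = 144; T₂T₃ = 3·8·10 = 240; T₃T₄ = 8·10·26 = 2080; T₄T₅ = 10·26·21 = 5460.
Length 3: T₁..T₃: k=1: 0+240+6·3·10=420; k=2: 144+0+6·8·10=624 → min 420 | T₂..T₄: k=2: 0+2080+3·8·26=2704; k=3: 240+0+3·10·26=1020 → min 1020 | T₃..T₅: k=3: 0+5460+8·10·21=7140; k=4: 2080+0+8·26·21=6448 → min 6448.
Length 4: T₁..T₄: k=1: 0+1020+6·3·26=1488; k=2: 144+2080+6·8·26=3472; k=3: 420+0+6·10·26=1980 → min 1488 | T₂..T₅: k=2: 0+6448+3·8·21=6952; k=3: 240+5460+3·10·21=6330; k=4: 1020+0+3·26·21=2658 → min 2658.
Length 5: T₁..T₅: k=1: 0+2658+6·3·21=3036; k=2: 144+6448+6·8·21=7600; k=3: 420+5460+6·10·21=7140; k=4: 1488+0+6·26·21=4764 → min 3036.
Optimal parenthesization: (T₁·(((T₂·T₃)·T₄)·T₅)) with cost 3036.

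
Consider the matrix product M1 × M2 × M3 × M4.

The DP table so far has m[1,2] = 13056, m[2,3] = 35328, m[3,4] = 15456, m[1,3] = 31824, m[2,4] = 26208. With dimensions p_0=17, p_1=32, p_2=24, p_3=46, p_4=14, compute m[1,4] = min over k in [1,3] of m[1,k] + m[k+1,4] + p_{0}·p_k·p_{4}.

m[1,4] = min over k∈[1,3] of m[1,k]+m[k+1,4]+p_{0}·p_k·p_{4}.
k=1: 0 + 26208 + 17·32·14 = 33824; k=2: 13056 + 15456 + 17·24·14 = 34224; k=3: 31824 + 0 + 17·46·14 = 42772.
Minimum: 33824 at k=1.

33824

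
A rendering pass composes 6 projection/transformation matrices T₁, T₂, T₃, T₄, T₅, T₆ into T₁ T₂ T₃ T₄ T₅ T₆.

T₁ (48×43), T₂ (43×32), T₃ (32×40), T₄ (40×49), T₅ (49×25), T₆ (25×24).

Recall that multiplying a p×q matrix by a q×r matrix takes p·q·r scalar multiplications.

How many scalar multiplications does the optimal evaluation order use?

182760

Adjacent pairs: T₁T₂ = 48·43·32 = 66048; T₂T₃ = 43·32·40 = 55040; T₃T₄ = 32·40·49 = 62720; T₄T₅ = 40·49·25 = 49000; T₅T₆ = 49·25·24 = 29400.
Length 3: T₁..T₃: k=1: 0+55040+48·43·40=137600; k=2: 66048+0+48·32·40=127488 → min 127488 | T₂..T₄: k=2: 0+62720+43·32·49=130144; k=3: 55040+0+43·40·49=139320 → min 130144 | T₃..T₅: k=3: 0+49000+32·40·25=81000; k=4: 62720+0+32·49·25=101920 → min 81000 | T₄..T₆: k=4: 0+29400+40·49·24=76440; k=5: 49000+0+40·25·24=73000 → min 73000.
Length 4: T₁..T₄: k=1: 0+130144+48·43·49=231280; k=2: 66048+62720+48·32·49=204032; k=3: 127488+0+48·40·49=221568 → min 204032 | T₂..T₅: k=2: 0+81000+43·32·25=115400; k=3: 55040+49000+43·40·25=147040; k=4: 130144+0+43·49·25=182819 → min 115400 | T₃..T₆: k=3: 0+73000+32·40·24=103720; k=4: 62720+29400+32·49·24=129752; k=5: 81000+0+32·25·24=100200 → min 100200.
Length 5: T₁..T₅: k=1: 0+115400+48·43·25=167000; k=2: 66048+81000+48·32·25=185448; k=3: 127488+49000+48·40·25=224488; k=4: 204032+0+48·49·25=262832 → min 167000 | T₂..T₆: k=2: 0+100200+43·32·24=133224; k=3: 55040+73000+43·40·24=169320; k=4: 130144+29400+43·49·24=210112; k=5: 115400+0+43·25·24=141200 → min 133224.
Length 6: T₁..T₆: k=1: 0+133224+48·43·24=182760; k=2: 66048+100200+48·32·24=203112; k=3: 127488+73000+48·40·24=246568; k=4: 204032+29400+48·49·24=289880; k=5: 167000+0+48·25·24=195800 → min 182760.
Optimal order: (T₁ (T₂ ((T₃ (T₄ T₅)) T₆))) with cost 182760.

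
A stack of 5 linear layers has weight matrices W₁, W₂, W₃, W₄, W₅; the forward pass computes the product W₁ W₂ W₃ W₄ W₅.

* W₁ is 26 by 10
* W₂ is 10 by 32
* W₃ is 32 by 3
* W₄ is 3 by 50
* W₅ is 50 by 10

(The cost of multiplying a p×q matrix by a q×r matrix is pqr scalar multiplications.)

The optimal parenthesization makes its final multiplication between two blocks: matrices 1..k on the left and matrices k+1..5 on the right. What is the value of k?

3

Adjacent pairs: W₁W₂ = 26·10·32 = 8320; W₂W₃ = 10·32·3 = 960; W₃W₄ = 32·3·50 = 4800; W₄W₅ = 3·50·10 = 1500.
Length 3: W₁..W₃: k=1: 0+960+26·10·3=1740; k=2: 8320+0+26·32·3=10816 → min 1740 | W₂..W₄: k=2: 0+4800+10·32·50=20800; k=3: 960+0+10·3·50=2460 → min 2460 | W₃..W₅: k=3: 0+1500+32·3·10=2460; k=4: 4800+0+32·50·10=20800 → min 2460.
Length 4: W₁..W₄: k=1: 0+2460+26·10·50=15460; k=2: 8320+4800+26·32·50=54720; k=3: 1740+0+26·3·50=5640 → min 5640 | W₂..W₅: k=2: 0+2460+10·32·10=5660; k=3: 960+1500+10·3·10=2760; k=4: 2460+0+10·50·10=7460 → min 2760.
Top-level splits: k=1: (W₁..W₁)·(W₂..W₅) → 0+2760+26·10·10 = 5360; k=2: (W₁..W₂)·(W₃..W₅) → 8320+2460+26·32·10 = 19100; k=3: (W₁..W₃)·(W₄..W₅) → 1740+1500+26·3·10 = 4020; k=4: (W₁..W₄)·(W₅..W₅) → 5640+0+26·50·10 = 18640.
Best split is after W₃, i.e. k = 3.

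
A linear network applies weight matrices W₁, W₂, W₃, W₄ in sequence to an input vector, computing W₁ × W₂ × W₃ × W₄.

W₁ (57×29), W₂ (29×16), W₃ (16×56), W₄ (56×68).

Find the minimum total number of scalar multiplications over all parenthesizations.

Adjacent pairs: W₁W₂ = 57·29·16 = 26448; W₂W₃ = 29·16·56 = 25984; W₃W₄ = 16·56·68 = 60928.
Length 3: W₁..W₃: k=1: 0+25984+57·29·56=118552; k=2: 26448+0+57·16·56=77520 → min 77520 | W₂..W₄: k=2: 0+60928+29·16·68=92480; k=3: 25984+0+29·56·68=136416 → min 92480.
Length 4: W₁..W₄: k=1: 0+92480+57·29·68=204884; k=2: 26448+60928+57·16·68=149392; k=3: 77520+0+57·56·68=294576 → min 149392.
Optimal order: ((W₁ × W₂) × (W₃ × W₄)) with cost 149392.

149392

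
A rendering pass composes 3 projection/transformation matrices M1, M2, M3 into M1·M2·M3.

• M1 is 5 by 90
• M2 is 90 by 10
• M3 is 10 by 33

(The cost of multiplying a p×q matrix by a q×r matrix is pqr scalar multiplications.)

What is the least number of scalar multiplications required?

Order (M1·(M2·M3)): (M2·M3): 90×10 by 10×33 → 90×33, cost 90·10·33 = 29700; (M1·(M2·M3)): 5×90 by 90×33 → 5×33, cost 5·90·33 = 14850; cumulative 44550. Total 44550.
Order ((M1·M2)·M3): (M1·M2): 5×90 by 90×10 → 5×10, cost 5·90·10 = 4500; ((M1·M2)·M3): 5×10 by 10×33 → 5×33, cost 5·10·33 = 1650; cumulative 6150. Total 6150.
Minimum: 6150.

6150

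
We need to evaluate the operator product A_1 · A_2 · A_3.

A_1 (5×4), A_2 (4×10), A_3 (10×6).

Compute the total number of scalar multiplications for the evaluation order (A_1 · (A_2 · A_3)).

(A_2 · A_3): 4×10 by 10×6 → 4×6, cost 4·10·6 = 240
(A_1 · (A_2 · A_3)): 5×4 by 4×6 → 5×6, cost 5·4·6 = 120; cumulative 360
Total: 360 scalar multiplications.

360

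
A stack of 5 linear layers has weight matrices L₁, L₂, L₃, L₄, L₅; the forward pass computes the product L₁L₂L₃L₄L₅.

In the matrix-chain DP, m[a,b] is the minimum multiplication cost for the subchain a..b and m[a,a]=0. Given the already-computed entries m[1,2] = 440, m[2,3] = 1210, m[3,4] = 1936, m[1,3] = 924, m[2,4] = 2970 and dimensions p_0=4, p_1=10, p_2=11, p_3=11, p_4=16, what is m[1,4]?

1628

m[1,4] = min over k∈[1,3] of m[1,k]+m[k+1,4]+p_{0}·p_k·p_{4}.
k=1: 0 + 2970 + 4·10·16 = 3610; k=2: 440 + 1936 + 4·11·16 = 3080; k=3: 924 + 0 + 4·11·16 = 1628.
Minimum: 1628 at k=3.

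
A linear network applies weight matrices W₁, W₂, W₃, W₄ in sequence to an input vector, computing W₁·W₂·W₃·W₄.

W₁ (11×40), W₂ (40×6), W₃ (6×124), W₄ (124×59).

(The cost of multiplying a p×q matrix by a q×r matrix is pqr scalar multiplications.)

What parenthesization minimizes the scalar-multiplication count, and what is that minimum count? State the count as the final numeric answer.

50430

Adjacent pairs: W₁W₂ = 11·40·6 = 2640; W₂W₃ = 40·6·124 = 29760; W₃W₄ = 6·124·59 = 43896.
Length 3: W₁..W₃: k=1: 0+29760+11·40·124=84320; k=2: 2640+0+11·6·124=10824 → min 10824 | W₂..W₄: k=2: 0+43896+40·6·59=58056; k=3: 29760+0+40·124·59=322400 → min 58056.
Length 4: W₁..W₄: k=1: 0+58056+11·40·59=84016; k=2: 2640+43896+11·6·59=50430; k=3: 10824+0+11·124·59=91300 → min 50430.
Optimal parenthesization: ((W₁·W₂)·(W₃·W₄)) with cost 50430.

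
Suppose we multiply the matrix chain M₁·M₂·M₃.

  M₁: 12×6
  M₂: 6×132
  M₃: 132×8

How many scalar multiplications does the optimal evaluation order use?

6912

Order (M₁·(M₂·M₃)): (M₂·M₃): 6×132 by 132×8 → 6×8, cost 6·132·8 = 6336; (M₁·(M₂·M₃)): 12×6 by 6×8 → 12×8, cost 12·6·8 = 576; cumulative 6912. Total 6912.
Order ((M₁·M₂)·M₃): (M₁·M₂): 12×6 by 6×132 → 12×132, cost 12·6·132 = 9504; ((M₁·M₂)·M₃): 12×132 by 132×8 → 12×8, cost 12·132·8 = 12672; cumulative 22176. Total 22176.
Minimum: 6912.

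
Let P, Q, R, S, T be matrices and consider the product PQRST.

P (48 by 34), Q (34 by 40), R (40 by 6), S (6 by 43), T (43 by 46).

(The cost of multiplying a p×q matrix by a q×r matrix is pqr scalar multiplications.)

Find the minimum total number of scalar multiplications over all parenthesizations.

43068

Adjacent pairs: PQ = 48·34·40 = 65280; QR = 34·40·6 = 8160; RS = 40·6·43 = 10320; ST = 6·43·46 = 11868.
Length 3: P..R: k=1: 0+8160+48·34·6=17952; k=2: 65280+0+48·40·6=76800 → min 17952 | Q..S: k=2: 0+10320+34·40·43=68800; k=3: 8160+0+34·6·43=16932 → min 16932 | R..T: k=3: 0+11868+40·6·46=22908; k=4: 10320+0+40·43·46=89440 → min 22908.
Length 4: P..S: k=1: 0+16932+48·34·43=87108; k=2: 65280+10320+48·40·43=158160; k=3: 17952+0+48·6·43=30336 → min 30336 | Q..T: k=2: 0+22908+34·40·46=85468; k=3: 8160+11868+34·6·46=29412; k=4: 16932+0+34·43·46=84184 → min 29412.
Length 5: P..T: k=1: 0+29412+48·34·46=104484; k=2: 65280+22908+48·40·46=176508; k=3: 17952+11868+48·6·46=43068; k=4: 30336+0+48·43·46=125280 → min 43068.
Optimal order: ((P(QR))(ST)) with cost 43068.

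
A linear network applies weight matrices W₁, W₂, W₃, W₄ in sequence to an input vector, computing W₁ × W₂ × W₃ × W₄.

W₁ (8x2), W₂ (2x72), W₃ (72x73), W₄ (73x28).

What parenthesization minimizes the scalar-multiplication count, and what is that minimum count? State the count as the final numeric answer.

15048

Adjacent pairs: W₁W₂ = 8·2·72 = 1152; W₂W₃ = 2·72·73 = 10512; W₃W₄ = 72·73·28 = 147168.
Length 3: W₁..W₃: k=1: 0+10512+8·2·73=11680; k=2: 1152+0+8·72·73=43200 → min 11680 | W₂..W₄: k=2: 0+147168+2·72·28=151200; k=3: 10512+0+2·73·28=14600 → min 14600.
Length 4: W₁..W₄: k=1: 0+14600+8·2·28=15048; k=2: 1152+147168+8·72·28=164448; k=3: 11680+0+8·73·28=28032 → min 15048.
Optimal parenthesization: (W₁ × ((W₂ × W₃) × W₄)) with cost 15048.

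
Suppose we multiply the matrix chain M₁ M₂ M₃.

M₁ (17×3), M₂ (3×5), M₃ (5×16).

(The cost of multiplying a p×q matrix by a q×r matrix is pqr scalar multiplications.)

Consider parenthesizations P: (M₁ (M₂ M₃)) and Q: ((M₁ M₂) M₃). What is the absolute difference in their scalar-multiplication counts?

Order P = (M₁ (M₂ M₃)): (M₂ M₃): 3×5 by 5×16 → 3×16, cost 3·5·16 = 240; (M₁ (M₂ M₃)): 17×3 by 3×16 → 17×16, cost 17·3·16 = 816; cumulative 1056. Total 1056.
Order Q = ((M₁ M₂) M₃): (M₁ M₂): 17×3 by 3×5 → 17×5, cost 17·3·5 = 255; ((M₁ M₂) M₃): 17×5 by 5×16 → 17×16, cost 17·5·16 = 1360; cumulative 1615. Total 1615.
Difference: |1056 − 1615| = 559.

559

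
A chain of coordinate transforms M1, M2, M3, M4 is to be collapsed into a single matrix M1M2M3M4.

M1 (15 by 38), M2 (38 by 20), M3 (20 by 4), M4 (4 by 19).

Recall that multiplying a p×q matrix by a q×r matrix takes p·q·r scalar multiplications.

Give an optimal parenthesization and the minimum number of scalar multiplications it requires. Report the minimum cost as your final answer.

Adjacent pairs: M1M2 = 15·38·20 = 11400; M2M3 = 38·20·4 = 3040; M3M4 = 20·4·19 = 1520.
Length 3: M1..M3: k=1: 0+3040+15·38·4=5320; k=2: 11400+0+15·20·4=12600 → min 5320 | M2..M4: k=2: 0+1520+38·20·19=15960; k=3: 3040+0+38·4·19=5928 → min 5928.
Length 4: M1..M4: k=1: 0+5928+15·38·19=16758; k=2: 11400+1520+15·20·19=18620; k=3: 5320+0+15·4·19=6460 → min 6460.
Optimal parenthesization: ((M1(M2M3))M4) with cost 6460.

6460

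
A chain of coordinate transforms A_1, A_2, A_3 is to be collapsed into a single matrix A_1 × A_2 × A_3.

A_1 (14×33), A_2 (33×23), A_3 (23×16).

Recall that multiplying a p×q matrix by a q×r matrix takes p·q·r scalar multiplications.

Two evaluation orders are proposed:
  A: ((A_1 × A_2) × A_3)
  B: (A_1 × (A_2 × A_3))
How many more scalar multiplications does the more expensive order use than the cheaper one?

3758

Order A = ((A_1 × A_2) × A_3): (A_1 × A_2): 14×33 by 33×23 → 14×23, cost 14·33·23 = 10626; ((A_1 × A_2) × A_3): 14×23 by 23×16 → 14×16, cost 14·23·16 = 5152; cumulative 15778. Total 15778.
Order B = (A_1 × (A_2 × A_3)): (A_2 × A_3): 33×23 by 23×16 → 33×16, cost 33·23·16 = 12144; (A_1 × (A_2 × A_3)): 14×33 by 33×16 → 14×16, cost 14·33·16 = 7392; cumulative 19536. Total 19536.
Difference: |15778 − 19536| = 3758.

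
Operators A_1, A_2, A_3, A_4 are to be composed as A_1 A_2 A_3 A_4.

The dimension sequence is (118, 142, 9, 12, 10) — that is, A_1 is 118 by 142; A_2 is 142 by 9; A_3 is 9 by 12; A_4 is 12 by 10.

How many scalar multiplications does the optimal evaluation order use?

162504

Adjacent pairs: A_1A_2 = 118·142·9 = 150804; A_2A_3 = 142·9·12 = 15336; A_3A_4 = 9·12·10 = 1080.
Length 3: A_1..A_3: k=1: 0+15336+118·142·12=216408; k=2: 150804+0+118·9·12=163548 → min 163548 | A_2..A_4: k=2: 0+1080+142·9·10=13860; k=3: 15336+0+142·12·10=32376 → min 13860.
Length 4: A_1..A_4: k=1: 0+13860+118·142·10=181420; k=2: 150804+1080+118·9·10=162504; k=3: 163548+0+118·12·10=177708 → min 162504.
Optimal order: ((A_1 A_2) (A_3 A_4)) with cost 162504.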